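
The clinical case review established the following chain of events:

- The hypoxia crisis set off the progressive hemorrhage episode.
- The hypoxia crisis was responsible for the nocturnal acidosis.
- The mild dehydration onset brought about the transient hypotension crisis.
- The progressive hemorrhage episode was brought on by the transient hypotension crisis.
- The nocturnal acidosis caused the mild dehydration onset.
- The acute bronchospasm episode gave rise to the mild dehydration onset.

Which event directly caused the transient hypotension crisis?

the mild dehydration onset

Upstream contributors include the hypoxia crisis, the nocturnal acidosis, the acute bronchospasm episode, but only the mild dehydration onset feeds directly into the transient hypotension crisis.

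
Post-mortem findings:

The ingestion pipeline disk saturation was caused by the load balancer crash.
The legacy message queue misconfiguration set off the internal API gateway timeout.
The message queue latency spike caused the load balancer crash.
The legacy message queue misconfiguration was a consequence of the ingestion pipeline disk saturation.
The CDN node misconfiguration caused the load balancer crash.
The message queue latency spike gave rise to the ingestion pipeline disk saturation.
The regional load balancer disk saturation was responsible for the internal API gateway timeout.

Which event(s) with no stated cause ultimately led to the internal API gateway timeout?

Tracing upstream from the internal API gateway timeout: the internal API gateway timeout ← the legacy message queue misconfiguration ← the ingestion pipeline disk saturation ← the message queue latency spike.
A separate upstream branch: the internal API gateway timeout ← the legacy message queue misconfiguration ← the ingestion pipeline disk saturation ← the load balancer crash ← the CDN node misconfiguration.
A separate upstream branch: the internal API gateway timeout ← the regional load balancer disk saturation.
Each of those chain origins has no stated cause.

the CDN node misconfiguration, the message queue latency spike, the regional load balancer disk saturation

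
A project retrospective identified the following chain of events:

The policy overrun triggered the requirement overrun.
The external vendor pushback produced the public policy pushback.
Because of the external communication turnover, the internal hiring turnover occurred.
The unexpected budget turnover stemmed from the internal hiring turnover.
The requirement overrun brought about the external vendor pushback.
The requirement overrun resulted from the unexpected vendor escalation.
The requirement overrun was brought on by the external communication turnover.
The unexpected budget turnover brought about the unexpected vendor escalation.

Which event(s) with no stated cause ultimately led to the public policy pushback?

the external communication turnover, the policy overrun

Tracing upstream from the public policy pushback: the public policy pushback ← the external vendor pushback ← the requirement overrun ← the external communication turnover.
A separate upstream branch: the public policy pushback ← the external vendor pushback ← the requirement overrun ← the policy overrun.
Each of those chain origins has no stated cause.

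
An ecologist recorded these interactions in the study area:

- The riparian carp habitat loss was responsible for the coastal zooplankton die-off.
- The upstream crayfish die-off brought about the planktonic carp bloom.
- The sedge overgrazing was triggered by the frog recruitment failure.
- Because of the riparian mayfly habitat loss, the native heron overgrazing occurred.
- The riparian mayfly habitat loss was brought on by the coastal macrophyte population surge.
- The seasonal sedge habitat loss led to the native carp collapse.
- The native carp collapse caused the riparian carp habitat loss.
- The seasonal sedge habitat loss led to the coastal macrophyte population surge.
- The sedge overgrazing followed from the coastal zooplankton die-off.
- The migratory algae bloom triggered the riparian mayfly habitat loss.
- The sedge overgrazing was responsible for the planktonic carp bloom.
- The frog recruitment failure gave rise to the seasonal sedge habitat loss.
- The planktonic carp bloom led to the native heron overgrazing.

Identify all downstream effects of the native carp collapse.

the coastal zooplankton die-off, the native heron overgrazing, the planktonic carp bloom, the riparian carp habitat loss, the sedge overgrazing

Direct effects: the riparian carp habitat loss.
2 steps out: the coastal zooplankton die-off.
3 steps out: the sedge overgrazing.
4 steps out: the planktonic carp bloom.
5 steps out: the native heron overgrazing.
Not reachable from it: the frog recruitment failure, the seasonal sedge habitat loss, the migratory algae bloom, the coastal macrophyte population surge, the upstream crayfish die-off, the riparian mayfly habitat loss.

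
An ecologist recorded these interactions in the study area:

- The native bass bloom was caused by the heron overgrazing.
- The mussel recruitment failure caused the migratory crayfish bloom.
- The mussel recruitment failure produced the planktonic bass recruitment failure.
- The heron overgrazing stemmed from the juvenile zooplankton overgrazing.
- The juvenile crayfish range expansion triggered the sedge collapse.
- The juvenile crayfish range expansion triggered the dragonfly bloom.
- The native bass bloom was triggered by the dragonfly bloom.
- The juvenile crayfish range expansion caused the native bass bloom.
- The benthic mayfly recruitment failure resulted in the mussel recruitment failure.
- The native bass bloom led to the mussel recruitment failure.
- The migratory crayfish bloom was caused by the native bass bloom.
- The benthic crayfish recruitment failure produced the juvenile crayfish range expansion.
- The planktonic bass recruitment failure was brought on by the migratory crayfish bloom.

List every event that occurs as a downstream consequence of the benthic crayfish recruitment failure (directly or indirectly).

the dragonfly bloom, the juvenile crayfish range expansion, the migratory crayfish bloom, the mussel recruitment failure, the native bass bloom, the planktonic bass recruitment failure, the sedge collapse

Direct effects: the juvenile crayfish range expansion.
2 steps out: the dragonfly bloom, the native bass bloom, the sedge collapse.
3 steps out: the mussel recruitment failure, the migratory crayfish bloom.
4 steps out: the planktonic bass recruitment failure.
Not reachable from it: the juvenile zooplankton overgrazing, the heron overgrazing, the benthic mayfly recruitment failure.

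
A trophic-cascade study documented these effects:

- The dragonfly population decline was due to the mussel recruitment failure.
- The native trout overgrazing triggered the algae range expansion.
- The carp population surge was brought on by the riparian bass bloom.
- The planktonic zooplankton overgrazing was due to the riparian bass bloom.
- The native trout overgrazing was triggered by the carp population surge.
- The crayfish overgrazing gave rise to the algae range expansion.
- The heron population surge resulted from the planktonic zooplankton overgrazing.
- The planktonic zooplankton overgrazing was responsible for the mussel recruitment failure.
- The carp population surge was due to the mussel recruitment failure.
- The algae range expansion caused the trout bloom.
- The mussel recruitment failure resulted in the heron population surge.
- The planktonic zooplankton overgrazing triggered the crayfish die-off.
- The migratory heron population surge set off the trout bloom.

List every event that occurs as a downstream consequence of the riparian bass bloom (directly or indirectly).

Direct effects: the planktonic zooplankton overgrazing, the carp population surge.
2 steps out: the mussel recruitment failure, the heron population surge, the crayfish die-off, the native trout overgrazing.
3 steps out: the algae range expansion, the dragonfly population decline.
4 steps out: the trout bloom.
Not reachable from it: the crayfish overgrazing, the migratory heron population surge.

the algae range expansion, the carp population surge, the crayfish die-off, the dragonfly population decline, the heron population surge, the mussel recruitment failure, the native trout overgrazing, the planktonic zooplankton overgrazing, the trout bloom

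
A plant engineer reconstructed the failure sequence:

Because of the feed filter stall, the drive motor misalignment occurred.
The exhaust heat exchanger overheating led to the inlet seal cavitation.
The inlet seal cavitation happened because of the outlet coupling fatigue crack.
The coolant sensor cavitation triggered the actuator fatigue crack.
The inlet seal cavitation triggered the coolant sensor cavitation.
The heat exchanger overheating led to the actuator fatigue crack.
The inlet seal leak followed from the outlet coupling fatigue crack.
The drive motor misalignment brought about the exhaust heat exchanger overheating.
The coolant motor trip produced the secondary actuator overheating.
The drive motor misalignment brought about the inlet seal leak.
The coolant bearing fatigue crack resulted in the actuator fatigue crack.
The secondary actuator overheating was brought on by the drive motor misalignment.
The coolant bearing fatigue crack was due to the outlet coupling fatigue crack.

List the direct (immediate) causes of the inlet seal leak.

the drive motor misalignment, the outlet coupling fatigue crack

Upstream contributors include the feed filter stall, but only the drive motor misalignment, the outlet coupling fatigue crack feed directly into the inlet seal leak.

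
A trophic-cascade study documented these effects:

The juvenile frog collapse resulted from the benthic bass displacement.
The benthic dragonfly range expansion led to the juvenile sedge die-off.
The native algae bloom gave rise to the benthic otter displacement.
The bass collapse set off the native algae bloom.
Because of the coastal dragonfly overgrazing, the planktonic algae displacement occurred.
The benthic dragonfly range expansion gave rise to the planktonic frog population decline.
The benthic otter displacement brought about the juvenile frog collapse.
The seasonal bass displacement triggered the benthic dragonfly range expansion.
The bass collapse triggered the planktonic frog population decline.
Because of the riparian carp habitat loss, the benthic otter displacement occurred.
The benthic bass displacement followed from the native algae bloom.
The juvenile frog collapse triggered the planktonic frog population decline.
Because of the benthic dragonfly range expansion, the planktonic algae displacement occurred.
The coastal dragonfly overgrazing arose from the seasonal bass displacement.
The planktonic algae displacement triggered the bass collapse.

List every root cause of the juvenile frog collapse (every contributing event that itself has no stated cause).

the riparian carp habitat loss, the seasonal bass displacement

Tracing upstream from the juvenile frog collapse: the juvenile frog collapse ← the benthic bass displacement ← the native algae bloom ← the bass collapse ← the planktonic algae displacement ← the benthic dragonfly range expansion ← the seasonal bass displacement.
A separate upstream branch: the juvenile frog collapse ← the benthic otter displacement ← the riparian carp habitat loss.
Each of those chain origins has no stated cause.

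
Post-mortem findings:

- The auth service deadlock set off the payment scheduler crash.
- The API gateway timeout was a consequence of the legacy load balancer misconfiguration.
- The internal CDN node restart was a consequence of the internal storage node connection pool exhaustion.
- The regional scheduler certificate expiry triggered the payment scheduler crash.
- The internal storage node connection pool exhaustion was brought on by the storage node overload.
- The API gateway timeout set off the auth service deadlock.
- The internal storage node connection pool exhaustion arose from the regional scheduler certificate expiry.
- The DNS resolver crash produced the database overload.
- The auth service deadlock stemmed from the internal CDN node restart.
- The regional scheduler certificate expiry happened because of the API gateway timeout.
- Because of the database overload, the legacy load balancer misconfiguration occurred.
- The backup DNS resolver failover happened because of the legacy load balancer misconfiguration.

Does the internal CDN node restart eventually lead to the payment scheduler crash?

Yes

There is a causal chain: the internal CDN node restart → the auth service deadlock → the payment scheduler crash.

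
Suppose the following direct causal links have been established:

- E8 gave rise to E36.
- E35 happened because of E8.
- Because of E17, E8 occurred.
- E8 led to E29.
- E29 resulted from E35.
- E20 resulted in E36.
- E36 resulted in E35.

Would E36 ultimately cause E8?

No

E36 leads to E35, E29; E8 is not among them.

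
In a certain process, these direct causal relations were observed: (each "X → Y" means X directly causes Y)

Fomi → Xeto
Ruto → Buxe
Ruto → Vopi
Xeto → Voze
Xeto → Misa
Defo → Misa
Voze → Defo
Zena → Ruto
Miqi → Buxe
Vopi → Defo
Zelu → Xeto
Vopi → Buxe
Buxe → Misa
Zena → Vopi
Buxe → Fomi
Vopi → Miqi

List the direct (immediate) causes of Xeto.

Fomi, Zelu

Upstream contributors include Zena, Ruto, Vopi, Miqi, Buxe, but only Fomi, Zelu feed directly into Xeto.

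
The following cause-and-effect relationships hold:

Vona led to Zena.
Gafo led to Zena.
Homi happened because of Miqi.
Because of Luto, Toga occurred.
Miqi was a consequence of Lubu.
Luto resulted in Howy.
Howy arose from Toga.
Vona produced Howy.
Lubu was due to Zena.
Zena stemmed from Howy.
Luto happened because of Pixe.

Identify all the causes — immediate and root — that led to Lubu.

Gafo, Howy, Luto, Pixe, Toga, Vona, Zena

Immediate cause of Lubu: Zena.
Further upstream: Vona, Pixe, Luto, Toga, Howy, Gafo.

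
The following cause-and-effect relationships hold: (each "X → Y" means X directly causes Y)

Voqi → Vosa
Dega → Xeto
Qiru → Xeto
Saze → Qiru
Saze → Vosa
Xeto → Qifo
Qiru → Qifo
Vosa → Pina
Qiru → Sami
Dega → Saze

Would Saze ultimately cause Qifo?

There is a causal chain: Saze → Qiru → Qifo.

Yes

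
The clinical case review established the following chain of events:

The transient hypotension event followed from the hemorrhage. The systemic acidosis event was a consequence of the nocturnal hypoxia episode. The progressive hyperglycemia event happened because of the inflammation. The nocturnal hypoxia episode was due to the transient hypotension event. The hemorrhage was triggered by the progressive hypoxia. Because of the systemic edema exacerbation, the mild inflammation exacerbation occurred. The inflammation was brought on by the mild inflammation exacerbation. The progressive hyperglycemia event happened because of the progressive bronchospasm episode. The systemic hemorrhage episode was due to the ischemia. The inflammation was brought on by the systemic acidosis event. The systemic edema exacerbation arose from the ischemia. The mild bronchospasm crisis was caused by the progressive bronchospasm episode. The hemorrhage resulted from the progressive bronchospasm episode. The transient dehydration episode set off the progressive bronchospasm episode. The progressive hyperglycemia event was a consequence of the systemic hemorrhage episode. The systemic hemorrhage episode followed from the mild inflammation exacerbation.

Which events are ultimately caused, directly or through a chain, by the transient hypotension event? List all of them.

the inflammation, the nocturnal hypoxia episode, the progressive hyperglycemia event, the systemic acidosis event

Direct effects: the nocturnal hypoxia episode.
2 steps out: the systemic acidosis event.
3 steps out: the inflammation.
4 steps out: the progressive hyperglycemia event.
Not reachable from it: the progressive hypoxia, the transient dehydration episode, the progressive bronchospasm episode, the ischemia, the hemorrhage, the mild bronchospasm crisis, the systemic edema exacerbation, the mild inflammation exacerbation, the systemic hemorrhage episode.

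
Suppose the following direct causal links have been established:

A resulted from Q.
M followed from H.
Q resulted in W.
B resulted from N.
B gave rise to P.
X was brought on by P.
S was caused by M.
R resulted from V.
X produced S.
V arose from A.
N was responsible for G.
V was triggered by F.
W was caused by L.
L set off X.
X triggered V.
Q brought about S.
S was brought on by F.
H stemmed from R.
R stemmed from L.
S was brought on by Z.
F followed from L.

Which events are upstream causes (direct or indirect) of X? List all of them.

B, L, N, P

Immediate causes of X: P, L.
Further upstream: N, B.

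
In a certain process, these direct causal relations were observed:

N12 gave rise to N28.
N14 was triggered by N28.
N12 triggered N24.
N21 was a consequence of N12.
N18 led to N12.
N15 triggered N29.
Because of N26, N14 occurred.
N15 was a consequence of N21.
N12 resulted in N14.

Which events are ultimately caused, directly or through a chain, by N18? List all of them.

N12, N14, N15, N21, N24, N28, N29

Direct effects: N12.
2 steps out: N24, N21, N28, N14.
3 steps out: N15.
4 steps out: N29.
Not reachable from it: N26.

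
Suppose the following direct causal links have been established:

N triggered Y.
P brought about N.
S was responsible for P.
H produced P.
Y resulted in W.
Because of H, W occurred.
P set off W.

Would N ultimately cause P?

No

N leads to Y, W; P is not among them.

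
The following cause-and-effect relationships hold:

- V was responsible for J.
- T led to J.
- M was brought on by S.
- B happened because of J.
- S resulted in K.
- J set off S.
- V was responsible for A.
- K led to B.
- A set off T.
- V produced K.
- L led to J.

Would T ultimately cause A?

No

T leads to J, S, K, M, B; A is not among them.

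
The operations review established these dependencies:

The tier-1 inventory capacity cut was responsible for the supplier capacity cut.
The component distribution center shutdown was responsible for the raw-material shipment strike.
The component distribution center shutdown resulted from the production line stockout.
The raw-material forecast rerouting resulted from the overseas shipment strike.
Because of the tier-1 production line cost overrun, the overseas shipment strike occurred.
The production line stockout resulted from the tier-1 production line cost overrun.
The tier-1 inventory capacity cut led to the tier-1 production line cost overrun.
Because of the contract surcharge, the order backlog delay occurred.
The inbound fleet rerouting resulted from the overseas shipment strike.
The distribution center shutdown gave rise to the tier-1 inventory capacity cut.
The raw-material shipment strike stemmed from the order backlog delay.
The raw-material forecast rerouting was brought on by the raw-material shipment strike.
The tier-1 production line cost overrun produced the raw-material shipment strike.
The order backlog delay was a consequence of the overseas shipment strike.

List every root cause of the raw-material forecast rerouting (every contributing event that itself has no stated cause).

the contract surcharge, the distribution center shutdown

Tracing upstream from the raw-material forecast rerouting: the raw-material forecast rerouting ← the overseas shipment strike ← the tier-1 production line cost overrun ← the tier-1 inventory capacity cut ← the distribution center shutdown.
A separate upstream branch: the raw-material forecast rerouting ← the raw-material shipment strike ← the order backlog delay ← the contract surcharge.
Each of those chain origins has no stated cause.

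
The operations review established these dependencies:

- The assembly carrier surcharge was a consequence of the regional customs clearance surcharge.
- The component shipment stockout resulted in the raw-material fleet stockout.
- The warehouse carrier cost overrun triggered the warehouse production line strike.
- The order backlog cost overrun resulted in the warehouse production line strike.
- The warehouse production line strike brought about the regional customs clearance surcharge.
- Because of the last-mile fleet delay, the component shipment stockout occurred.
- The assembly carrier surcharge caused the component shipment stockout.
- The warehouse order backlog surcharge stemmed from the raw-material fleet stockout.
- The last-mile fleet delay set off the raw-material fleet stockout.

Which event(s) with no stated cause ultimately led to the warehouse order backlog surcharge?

the last-mile fleet delay, the order backlog cost overrun, the warehouse carrier cost overrun

Tracing upstream from the warehouse order backlog surcharge: the warehouse order backlog surcharge ← the raw-material fleet stockout ← the last-mile fleet delay.
A separate upstream branch: the warehouse order backlog surcharge ← the raw-material fleet stockout ← the component shipment stockout ← the assembly carrier surcharge ← the regional customs clearance surcharge ← the warehouse production line strike ← the warehouse carrier cost overrun.
A separate upstream branch: the warehouse order backlog surcharge ← the raw-material fleet stockout ← the component shipment stockout ← the assembly carrier surcharge ← the regional customs clearance surcharge ← the warehouse production line strike ← the order backlog cost overrun.
Each of those chain origins has no stated cause.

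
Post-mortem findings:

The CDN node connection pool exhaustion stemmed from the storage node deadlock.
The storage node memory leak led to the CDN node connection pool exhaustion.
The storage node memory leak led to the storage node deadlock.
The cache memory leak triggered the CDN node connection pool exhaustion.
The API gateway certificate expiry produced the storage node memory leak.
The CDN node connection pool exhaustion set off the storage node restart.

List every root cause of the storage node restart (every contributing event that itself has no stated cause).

Tracing upstream from the storage node restart: the storage node restart ← the CDN node connection pool exhaustion ← the storage node memory leak ← the API gateway certificate expiry.
A separate upstream branch: the storage node restart ← the CDN node connection pool exhaustion ← the cache memory leak.
Each of those chain origins has no stated cause.

the API gateway certificate expiry, the cache memory leak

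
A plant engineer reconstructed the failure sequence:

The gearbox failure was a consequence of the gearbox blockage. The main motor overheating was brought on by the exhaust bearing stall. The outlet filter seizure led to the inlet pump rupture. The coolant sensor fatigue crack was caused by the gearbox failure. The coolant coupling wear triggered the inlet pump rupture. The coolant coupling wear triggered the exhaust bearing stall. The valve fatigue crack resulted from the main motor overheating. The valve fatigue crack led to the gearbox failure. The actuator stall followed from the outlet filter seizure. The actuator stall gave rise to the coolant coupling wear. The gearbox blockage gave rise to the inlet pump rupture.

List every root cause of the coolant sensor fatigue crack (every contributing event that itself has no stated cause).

the gearbox blockage, the outlet filter seizure

Tracing upstream from the coolant sensor fatigue crack: the coolant sensor fatigue crack ← the gearbox failure ← the gearbox blockage.
A separate upstream branch: the coolant sensor fatigue crack ← the gearbox failure ← the valve fatigue crack ← the main motor overheating ← the exhaust bearing stall ← the coolant coupling wear ← the actuator stall ← the outlet filter seizure.
Each of those chain origins has no stated cause.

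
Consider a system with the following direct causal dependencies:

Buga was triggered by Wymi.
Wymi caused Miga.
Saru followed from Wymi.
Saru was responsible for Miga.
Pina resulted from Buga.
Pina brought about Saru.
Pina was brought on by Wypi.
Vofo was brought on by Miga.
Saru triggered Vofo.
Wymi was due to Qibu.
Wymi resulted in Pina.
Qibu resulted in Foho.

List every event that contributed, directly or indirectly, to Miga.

Buga, Pina, Qibu, Saru, Wymi, Wypi

Immediate causes of Miga: Wymi, Saru.
Further upstream: Qibu, Buga, Wypi, Pina.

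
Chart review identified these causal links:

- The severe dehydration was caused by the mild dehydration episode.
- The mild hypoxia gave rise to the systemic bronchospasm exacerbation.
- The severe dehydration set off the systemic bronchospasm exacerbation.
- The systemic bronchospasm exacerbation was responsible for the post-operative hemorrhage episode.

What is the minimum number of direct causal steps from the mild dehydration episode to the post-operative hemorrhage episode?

Shortest chain: the mild dehydration episode → the severe dehydration → the systemic bronchospasm exacerbation → the post-operative hemorrhage episode.

3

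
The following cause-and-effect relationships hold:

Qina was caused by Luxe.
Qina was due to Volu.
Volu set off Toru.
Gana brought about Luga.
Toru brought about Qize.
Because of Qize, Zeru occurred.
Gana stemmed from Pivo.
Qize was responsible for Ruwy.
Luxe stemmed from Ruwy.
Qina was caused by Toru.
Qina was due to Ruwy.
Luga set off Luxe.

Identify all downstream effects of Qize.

Luxe, Qina, Ruwy, Zeru

Direct effects: Ruwy, Zeru.
2 steps out: Luxe, Qina.
Not reachable from it: Volu, Toru, Pivo, Gana, Luga.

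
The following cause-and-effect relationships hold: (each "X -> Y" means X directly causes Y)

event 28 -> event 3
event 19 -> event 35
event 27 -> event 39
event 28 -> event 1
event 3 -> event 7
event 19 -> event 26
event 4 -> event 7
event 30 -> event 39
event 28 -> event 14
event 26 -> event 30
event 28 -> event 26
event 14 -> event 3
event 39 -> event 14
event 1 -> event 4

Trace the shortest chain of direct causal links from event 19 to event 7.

event 19 → event 26
event 26 → event 30
event 30 → event 39
event 39 → event 14
event 14 → event 3
event 3 → event 7
Length: 6 steps.

event 19 → event 26 → event 30 → event 39 → event 14 → event 3 → event 7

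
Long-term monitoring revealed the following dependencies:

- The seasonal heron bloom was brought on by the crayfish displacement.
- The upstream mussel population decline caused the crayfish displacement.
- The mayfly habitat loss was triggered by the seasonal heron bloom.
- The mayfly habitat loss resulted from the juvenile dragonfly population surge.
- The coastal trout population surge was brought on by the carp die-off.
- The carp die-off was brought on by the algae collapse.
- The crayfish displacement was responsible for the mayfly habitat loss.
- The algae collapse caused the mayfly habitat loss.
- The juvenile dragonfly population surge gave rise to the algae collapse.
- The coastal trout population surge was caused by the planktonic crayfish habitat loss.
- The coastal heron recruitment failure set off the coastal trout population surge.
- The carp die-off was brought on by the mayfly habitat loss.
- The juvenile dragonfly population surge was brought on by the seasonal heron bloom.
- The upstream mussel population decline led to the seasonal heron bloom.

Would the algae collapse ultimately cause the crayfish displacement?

No

The algae collapse leads to the mayfly habitat loss, the carp die-off, the coastal trout population surge; the crayfish displacement is not among them.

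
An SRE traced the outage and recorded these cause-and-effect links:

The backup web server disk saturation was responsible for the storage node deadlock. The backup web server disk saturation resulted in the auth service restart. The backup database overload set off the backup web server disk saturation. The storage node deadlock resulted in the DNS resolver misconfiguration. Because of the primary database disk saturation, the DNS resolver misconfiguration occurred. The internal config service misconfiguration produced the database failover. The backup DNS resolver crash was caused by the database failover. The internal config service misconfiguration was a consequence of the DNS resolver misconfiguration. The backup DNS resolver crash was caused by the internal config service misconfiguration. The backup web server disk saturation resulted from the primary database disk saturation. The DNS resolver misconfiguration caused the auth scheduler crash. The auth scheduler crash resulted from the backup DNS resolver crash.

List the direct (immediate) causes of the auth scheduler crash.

Upstream contributors include the primary database disk saturation, the backup web server disk saturation, the storage node deadlock, the internal config service misconfiguration, the database failover, the backup database overload, but only the DNS resolver misconfiguration, the backup DNS resolver crash feed directly into the auth scheduler crash.

the DNS resolver misconfiguration, the backup DNS resolver crash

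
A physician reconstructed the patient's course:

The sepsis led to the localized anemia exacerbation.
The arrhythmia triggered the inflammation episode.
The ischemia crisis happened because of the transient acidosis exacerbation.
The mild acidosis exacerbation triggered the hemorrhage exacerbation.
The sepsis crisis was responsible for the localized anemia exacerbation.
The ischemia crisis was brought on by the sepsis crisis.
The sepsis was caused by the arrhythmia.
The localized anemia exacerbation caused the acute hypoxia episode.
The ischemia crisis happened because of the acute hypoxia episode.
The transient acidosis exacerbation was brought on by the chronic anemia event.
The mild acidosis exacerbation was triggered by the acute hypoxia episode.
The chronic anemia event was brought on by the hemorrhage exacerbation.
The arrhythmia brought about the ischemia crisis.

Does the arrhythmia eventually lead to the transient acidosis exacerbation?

Yes

There is a causal chain: the arrhythmia → the sepsis → the localized anemia exacerbation → the acute hypoxia episode → the mild acidosis exacerbation → the hemorrhage exacerbation → the chronic anemia event → the transient acidosis exacerbation.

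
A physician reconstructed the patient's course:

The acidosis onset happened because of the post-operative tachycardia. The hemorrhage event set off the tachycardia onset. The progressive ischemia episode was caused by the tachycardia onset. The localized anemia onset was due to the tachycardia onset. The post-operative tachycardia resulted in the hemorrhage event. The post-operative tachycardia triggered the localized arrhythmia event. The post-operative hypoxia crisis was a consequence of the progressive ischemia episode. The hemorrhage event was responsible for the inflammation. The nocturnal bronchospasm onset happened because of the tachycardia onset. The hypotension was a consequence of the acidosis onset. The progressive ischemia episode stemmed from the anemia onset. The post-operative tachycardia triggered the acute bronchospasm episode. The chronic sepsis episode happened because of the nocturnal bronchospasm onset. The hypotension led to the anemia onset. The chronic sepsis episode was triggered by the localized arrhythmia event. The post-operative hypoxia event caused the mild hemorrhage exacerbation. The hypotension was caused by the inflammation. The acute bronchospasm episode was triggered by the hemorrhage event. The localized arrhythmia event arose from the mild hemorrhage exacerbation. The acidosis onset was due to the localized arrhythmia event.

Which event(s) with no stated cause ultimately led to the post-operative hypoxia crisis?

the post-operative hypoxia event, the post-operative tachycardia

Tracing upstream from the post-operative hypoxia crisis: the post-operative hypoxia crisis ← the progressive ischemia episode ← the tachycardia onset ← the hemorrhage event ← the post-operative tachycardia.
A separate upstream branch: the post-operative hypoxia crisis ← the progressive ischemia episode ← the anemia onset ← the hypotension ← the acidosis onset ← the localized arrhythmia event ← the mild hemorrhage exacerbation ← the post-operative hypoxia event.
Each of those chain origins has no stated cause.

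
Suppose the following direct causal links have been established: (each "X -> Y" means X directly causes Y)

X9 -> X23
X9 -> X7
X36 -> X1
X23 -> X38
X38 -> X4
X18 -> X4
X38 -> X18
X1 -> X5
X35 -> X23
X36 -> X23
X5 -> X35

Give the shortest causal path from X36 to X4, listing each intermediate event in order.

X36 → X23 → X38 → X4

X36 → X23
X23 → X38
X38 → X4
Length: 3 steps.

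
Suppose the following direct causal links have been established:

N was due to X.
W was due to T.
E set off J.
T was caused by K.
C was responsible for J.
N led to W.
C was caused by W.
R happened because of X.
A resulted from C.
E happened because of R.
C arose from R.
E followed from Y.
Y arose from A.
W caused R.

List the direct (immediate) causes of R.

Upstream contributors include K, T, N, but only W, X feed directly into R.

W, X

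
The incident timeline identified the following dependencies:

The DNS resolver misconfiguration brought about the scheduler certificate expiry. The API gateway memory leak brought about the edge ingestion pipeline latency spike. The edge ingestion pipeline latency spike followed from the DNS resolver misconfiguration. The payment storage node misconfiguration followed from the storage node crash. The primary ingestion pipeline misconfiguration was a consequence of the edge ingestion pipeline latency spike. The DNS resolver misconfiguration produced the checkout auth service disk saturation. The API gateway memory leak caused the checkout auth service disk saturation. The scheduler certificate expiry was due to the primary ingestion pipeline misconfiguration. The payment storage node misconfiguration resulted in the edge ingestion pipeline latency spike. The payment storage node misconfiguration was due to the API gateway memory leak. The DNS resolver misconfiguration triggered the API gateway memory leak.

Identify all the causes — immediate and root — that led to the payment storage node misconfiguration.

the API gateway memory leak, the DNS resolver misconfiguration, the storage node crash

Immediate causes of the payment storage node misconfiguration: the API gateway memory leak, the storage node crash.
Further upstream: the DNS resolver misconfiguration.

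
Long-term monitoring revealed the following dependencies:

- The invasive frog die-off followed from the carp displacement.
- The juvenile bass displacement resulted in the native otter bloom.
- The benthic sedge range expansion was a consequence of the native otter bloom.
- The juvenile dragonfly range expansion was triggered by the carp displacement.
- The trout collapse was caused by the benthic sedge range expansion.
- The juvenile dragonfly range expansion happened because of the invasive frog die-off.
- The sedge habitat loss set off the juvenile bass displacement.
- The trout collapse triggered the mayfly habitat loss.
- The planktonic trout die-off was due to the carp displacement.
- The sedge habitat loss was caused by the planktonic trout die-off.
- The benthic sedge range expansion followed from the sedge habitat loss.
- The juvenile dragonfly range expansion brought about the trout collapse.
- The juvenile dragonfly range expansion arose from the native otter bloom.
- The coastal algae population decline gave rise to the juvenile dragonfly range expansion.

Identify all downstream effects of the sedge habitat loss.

Direct effects: the juvenile bass displacement, the benthic sedge range expansion.
2 steps out: the native otter bloom, the trout collapse.
3 steps out: the juvenile dragonfly range expansion, the mayfly habitat loss.
Not reachable from it: the carp displacement, the planktonic trout die-off, the invasive frog die-off, the coastal algae population decline.

the benthic sedge range expansion, the juvenile bass displacement, the juvenile dragonfly range expansion, the mayfly habitat loss, the native otter bloom, the trout collapse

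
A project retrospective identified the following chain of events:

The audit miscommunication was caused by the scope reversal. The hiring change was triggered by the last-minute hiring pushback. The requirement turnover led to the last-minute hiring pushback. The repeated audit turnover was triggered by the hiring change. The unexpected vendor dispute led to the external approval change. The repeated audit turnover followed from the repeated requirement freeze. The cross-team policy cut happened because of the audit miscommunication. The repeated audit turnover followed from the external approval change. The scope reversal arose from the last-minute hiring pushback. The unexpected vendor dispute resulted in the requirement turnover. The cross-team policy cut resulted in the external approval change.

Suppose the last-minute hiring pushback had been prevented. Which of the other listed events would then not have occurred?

Downstream of the last-minute hiring pushback: the scope reversal, the audit miscommunication, the cross-team policy cut, the hiring change, the external approval change, the repeated audit turnover.
Of those, still caused via another path: the external approval change, the repeated audit turnover.
The remainder have no surviving cause.

the audit miscommunication, the cross-team policy cut, the hiring change, the scope reversal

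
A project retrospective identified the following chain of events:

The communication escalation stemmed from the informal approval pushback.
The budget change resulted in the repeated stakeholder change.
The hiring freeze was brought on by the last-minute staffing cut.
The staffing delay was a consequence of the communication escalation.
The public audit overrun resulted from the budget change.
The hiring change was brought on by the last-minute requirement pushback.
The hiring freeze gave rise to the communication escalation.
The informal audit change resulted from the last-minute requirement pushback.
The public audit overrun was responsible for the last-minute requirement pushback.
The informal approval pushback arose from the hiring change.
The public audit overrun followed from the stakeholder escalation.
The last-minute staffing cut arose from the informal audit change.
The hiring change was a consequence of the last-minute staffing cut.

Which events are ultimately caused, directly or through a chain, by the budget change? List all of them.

Direct effects: the repeated stakeholder change, the public audit overrun.
2 steps out: the last-minute requirement pushback.
3 steps out: the informal audit change, the hiring change.
4 steps out: the last-minute staffing cut, the informal approval pushback.
5 steps out: the hiring freeze, the communication escalation.
6 steps out: the staffing delay.
Not reachable from it: the stakeholder escalation.

the communication escalation, the hiring change, the hiring freeze, the informal approval pushback, the informal audit change, the last-minute requirement pushback, the last-minute staffing cut, the public audit overrun, the repeated stakeholder change, the staffing delay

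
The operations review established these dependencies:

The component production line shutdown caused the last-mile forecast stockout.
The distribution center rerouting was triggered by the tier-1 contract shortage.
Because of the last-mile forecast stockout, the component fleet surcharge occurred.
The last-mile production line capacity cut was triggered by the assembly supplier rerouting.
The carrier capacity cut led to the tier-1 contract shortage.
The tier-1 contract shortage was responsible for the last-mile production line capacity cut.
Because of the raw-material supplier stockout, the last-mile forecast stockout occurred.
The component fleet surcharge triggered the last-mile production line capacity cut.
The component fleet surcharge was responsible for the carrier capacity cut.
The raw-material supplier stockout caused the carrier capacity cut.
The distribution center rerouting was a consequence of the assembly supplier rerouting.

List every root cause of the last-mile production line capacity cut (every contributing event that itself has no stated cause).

Tracing upstream from the last-mile production line capacity cut: the last-mile production line capacity cut ← the component fleet surcharge ← the last-mile forecast stockout ← the raw-material supplier stockout.
A separate upstream branch: the last-mile production line capacity cut ← the component fleet surcharge ← the last-mile forecast stockout ← the component production line shutdown.
A separate upstream branch: the last-mile production line capacity cut ← the assembly supplier rerouting.
Each of those chain origins has no stated cause.

the assembly supplier rerouting, the component production line shutdown, the raw-material supplier stockout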